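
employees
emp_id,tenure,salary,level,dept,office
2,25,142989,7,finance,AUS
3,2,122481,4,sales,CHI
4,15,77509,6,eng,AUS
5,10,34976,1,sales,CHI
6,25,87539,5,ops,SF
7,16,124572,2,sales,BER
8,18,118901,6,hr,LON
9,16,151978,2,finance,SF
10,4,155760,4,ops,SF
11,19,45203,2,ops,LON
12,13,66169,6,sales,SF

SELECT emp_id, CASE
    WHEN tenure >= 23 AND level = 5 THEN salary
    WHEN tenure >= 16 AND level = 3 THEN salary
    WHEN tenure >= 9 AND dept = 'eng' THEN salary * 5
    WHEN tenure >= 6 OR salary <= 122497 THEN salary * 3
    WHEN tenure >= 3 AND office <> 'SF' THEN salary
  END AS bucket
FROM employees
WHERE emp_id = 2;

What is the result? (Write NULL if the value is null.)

428967

emp_id = 2: tenure=25, salary=142989, level=7, dept=finance, office=AUS.
tenure >= 23 AND level = 5 → false
tenure >= 16 AND level = 3 → false
tenure >= 9 AND dept = 'eng' → false
tenure >= 6 OR salary <= 122497 → true → 428967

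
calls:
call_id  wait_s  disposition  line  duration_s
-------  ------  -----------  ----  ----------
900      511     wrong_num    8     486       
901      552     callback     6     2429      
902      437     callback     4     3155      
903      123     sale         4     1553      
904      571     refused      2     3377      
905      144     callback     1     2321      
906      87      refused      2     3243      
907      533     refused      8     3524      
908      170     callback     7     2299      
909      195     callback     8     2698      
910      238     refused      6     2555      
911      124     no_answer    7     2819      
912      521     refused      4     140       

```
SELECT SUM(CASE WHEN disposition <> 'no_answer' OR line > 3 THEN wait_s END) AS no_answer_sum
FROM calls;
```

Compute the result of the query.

call_id=900: ✓ → 511
call_id=901: ✓ → 552
call_id=902: ✓ → 437
call_id=903: ✓ → 123
call_id=904: ✓ → 571
call_id=905: ✓ → 144
call_id=906: ✓ → 87
call_id=907: ✓ → 533
call_id=908: ✓ → 170
call_id=909: ✓ → 195
call_id=910: ✓ → 238
call_id=911: ✓ → 124
call_id=912: ✓ → 521
no_answer_sum = 511 + 552 + 437 + 123 + 571 + 144 + 87 + 533 + 170 + 195 + 238 + 124 + 521 = 4206

4206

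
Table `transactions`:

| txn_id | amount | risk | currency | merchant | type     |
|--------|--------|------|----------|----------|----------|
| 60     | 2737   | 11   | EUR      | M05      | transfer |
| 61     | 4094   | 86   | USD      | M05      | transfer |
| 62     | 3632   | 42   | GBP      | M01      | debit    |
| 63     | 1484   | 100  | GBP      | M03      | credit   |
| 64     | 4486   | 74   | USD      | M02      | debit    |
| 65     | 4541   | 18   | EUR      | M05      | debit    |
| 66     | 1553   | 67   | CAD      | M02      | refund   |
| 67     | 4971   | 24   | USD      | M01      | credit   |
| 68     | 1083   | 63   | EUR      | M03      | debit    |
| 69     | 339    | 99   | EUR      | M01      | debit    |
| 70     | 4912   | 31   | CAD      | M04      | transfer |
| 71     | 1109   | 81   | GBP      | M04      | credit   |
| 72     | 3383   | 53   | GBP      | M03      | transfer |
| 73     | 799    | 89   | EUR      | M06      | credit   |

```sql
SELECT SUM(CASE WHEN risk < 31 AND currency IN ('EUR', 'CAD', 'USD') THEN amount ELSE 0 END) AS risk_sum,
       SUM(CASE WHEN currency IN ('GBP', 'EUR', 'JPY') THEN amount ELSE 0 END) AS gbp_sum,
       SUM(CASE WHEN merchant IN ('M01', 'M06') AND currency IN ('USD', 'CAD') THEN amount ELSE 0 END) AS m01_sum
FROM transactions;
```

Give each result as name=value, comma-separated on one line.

[risk_sum: risk < 31 AND currency IN ('EUR', 'CAD', 'USD')]
txn_id=60: ✓ → 2737
txn_id=61: ✗
txn_id=62: ✗
txn_id=63: ✗
txn_id=64: ✗
txn_id=65: ✓ → 4541
txn_id=66: ✗
txn_id=67: ✓ → 4971
txn_id=68: ✗
txn_id=69: ✗
txn_id=70: ✗
txn_id=71: ✗
txn_id=72: ✗
txn_id=73: ✗
risk_sum = 2737 + 4541 + 4971 = 12249
—
[gbp_sum: currency IN ('GBP', 'EUR', 'JPY')]
txn_id=60: ✓ → 2737
txn_id=61: ✗
txn_id=62: ✓ → 3632
txn_id=63: ✓ → 1484
txn_id=64: ✗
txn_id=65: ✓ → 4541
txn_id=66: ✗
txn_id=67: ✗
txn_id=68: ✓ → 1083
txn_id=69: ✓ → 339
txn_id=70: ✗
txn_id=71: ✓ → 1109
txn_id=72: ✓ → 3383
txn_id=73: ✓ → 799
gbp_sum = 2737 + 3632 + 1484 + 4541 + 1083 + 339 + 1109 + 3383 + 799 = 19107
—
[m01_sum: merchant IN ('M01', 'M06') AND currency IN ('USD', 'CAD')]
txn_id=60: ✗
txn_id=61: ✗
txn_id=62: ✗
txn_id=63: ✗
txn_id=64: ✗
txn_id=65: ✗
txn_id=66: ✗
txn_id=67: ✓ → 4971
txn_id=68: ✗
txn_id=69: ✗
txn_id=70: ✗
txn_id=71: ✗
txn_id=72: ✗
txn_id=73: ✗
m01_sum = 4971

risk_sum=12249, gbp_sum=19107, m01_sum=4971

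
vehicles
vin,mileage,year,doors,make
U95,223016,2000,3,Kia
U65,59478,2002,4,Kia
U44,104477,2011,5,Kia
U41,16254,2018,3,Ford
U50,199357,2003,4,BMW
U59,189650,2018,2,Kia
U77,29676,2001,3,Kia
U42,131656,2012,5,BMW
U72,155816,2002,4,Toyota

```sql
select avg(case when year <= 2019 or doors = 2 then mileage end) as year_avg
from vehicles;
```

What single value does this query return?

123264.4444444444

vin=U95: ✓ → 223016
vin=U65: ✓ → 59478
vin=U44: ✓ → 104477
vin=U41: ✓ → 16254
vin=U50: ✓ → 199357
vin=U59: ✓ → 189650
vin=U77: ✓ → 29676
vin=U42: ✓ → 131656
vin=U72: ✓ → 155816
year_avg = (223016 + 59478 + 104477 + 16254 + 199357 + 189650 + 29676 + 131656 + 155816) / 9 = 123264.4444444444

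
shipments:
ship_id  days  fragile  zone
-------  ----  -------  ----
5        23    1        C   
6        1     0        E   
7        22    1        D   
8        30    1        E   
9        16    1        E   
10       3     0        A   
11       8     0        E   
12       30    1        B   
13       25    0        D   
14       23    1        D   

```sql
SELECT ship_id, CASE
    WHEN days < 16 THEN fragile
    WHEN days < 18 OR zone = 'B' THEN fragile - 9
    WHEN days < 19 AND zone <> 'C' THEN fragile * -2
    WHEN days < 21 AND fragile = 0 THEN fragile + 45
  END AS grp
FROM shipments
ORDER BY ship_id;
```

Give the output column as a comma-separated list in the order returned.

ship_id=5: (no match → NULL) → NULL
ship_id=6: days < 16 → 0
ship_id=7: (no match → NULL) → NULL
ship_id=8: (no match → NULL) → NULL
ship_id=9: days < 18 OR zone = 'B' → -8
ship_id=10: days < 16 → 0
ship_id=11: days < 16 → 0
ship_id=12: days < 18 OR zone = 'B' → -8
ship_id=13: (no match → NULL) → NULL
ship_id=14: (no match → NULL) → NULL

NULL, 0, NULL, NULL, -8, 0, 0, -8, NULL, NULL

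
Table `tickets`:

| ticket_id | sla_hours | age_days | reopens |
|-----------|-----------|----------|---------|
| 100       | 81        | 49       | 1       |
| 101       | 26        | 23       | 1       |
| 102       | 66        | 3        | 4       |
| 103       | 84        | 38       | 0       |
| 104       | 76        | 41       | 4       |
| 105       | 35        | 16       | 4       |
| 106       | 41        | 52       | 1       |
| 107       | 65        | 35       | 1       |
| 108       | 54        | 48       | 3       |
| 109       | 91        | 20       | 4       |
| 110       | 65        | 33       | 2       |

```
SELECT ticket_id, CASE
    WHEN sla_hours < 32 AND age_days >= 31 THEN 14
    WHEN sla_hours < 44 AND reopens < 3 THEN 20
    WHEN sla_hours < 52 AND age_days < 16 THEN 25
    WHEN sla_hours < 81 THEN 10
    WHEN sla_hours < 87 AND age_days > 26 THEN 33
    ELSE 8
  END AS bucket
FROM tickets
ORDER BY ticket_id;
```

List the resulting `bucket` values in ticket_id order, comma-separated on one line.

33, 20, 10, 33, 10, 10, 20, 10, 10, 8, 10

ticket_id=100: sla_hours < 87 AND age_days > 26 → 33
ticket_id=101: sla_hours < 44 AND reopens < 3 → 20
ticket_id=102: sla_hours < 81 → 10
ticket_id=103: sla_hours < 87 AND age_days > 26 → 33
ticket_id=104: sla_hours < 81 → 10
ticket_id=105: sla_hours < 81 → 10
ticket_id=106: sla_hours < 44 AND reopens < 3 → 20
ticket_id=107: sla_hours < 81 → 10
ticket_id=108: sla_hours < 81 → 10
ticket_id=109: ELSE → 8
ticket_id=110: sla_hours < 81 → 10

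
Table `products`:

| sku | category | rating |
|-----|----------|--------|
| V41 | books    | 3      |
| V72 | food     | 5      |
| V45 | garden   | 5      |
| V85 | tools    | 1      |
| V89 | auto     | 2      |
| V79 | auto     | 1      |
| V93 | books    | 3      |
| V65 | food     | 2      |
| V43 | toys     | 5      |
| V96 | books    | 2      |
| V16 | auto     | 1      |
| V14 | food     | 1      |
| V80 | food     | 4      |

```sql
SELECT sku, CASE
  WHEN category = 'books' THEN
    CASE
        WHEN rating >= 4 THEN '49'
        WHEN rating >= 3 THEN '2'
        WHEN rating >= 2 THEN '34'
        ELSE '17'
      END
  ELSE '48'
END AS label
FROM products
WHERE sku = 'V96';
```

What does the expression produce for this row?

34

sku = V96: category=books, rating=2.
category='books' → inner[rating >= 2] → 34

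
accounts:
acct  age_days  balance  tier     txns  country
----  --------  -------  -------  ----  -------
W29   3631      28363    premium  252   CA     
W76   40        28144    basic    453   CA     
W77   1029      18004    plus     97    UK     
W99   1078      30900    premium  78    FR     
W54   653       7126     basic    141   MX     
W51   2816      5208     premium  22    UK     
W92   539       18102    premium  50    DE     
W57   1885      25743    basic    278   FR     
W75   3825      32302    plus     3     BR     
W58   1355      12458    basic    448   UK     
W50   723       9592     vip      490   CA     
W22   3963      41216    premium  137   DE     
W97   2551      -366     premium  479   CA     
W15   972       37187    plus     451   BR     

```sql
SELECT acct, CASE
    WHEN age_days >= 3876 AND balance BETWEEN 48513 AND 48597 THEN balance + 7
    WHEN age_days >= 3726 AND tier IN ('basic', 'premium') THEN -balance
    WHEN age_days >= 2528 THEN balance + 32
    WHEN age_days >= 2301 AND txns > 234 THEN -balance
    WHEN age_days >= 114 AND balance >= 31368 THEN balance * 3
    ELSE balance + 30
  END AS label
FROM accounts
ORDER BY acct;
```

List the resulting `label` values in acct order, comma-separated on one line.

111561, -41216, 28395, 9622, 5240, 7156, 25773, 12488, 32334, 28174, 18034, 18132, -334, 30930

acct=W15: age_days >= 114 AND balance >= 31368 → 111561
acct=W22: age_days >= 3726 AND tier IN ('basic', 'premium') → -41216
acct=W29: age_days >= 2528 → 28395
acct=W50: ELSE → 9622
acct=W51: age_days >= 2528 → 5240
acct=W54: ELSE → 7156
acct=W57: ELSE → 25773
acct=W58: ELSE → 12488
acct=W75: age_days >= 2528 → 32334
acct=W76: ELSE → 28174
acct=W77: ELSE → 18034
acct=W92: ELSE → 18132
acct=W97: age_days >= 2528 → -334
acct=W99: ELSE → 30930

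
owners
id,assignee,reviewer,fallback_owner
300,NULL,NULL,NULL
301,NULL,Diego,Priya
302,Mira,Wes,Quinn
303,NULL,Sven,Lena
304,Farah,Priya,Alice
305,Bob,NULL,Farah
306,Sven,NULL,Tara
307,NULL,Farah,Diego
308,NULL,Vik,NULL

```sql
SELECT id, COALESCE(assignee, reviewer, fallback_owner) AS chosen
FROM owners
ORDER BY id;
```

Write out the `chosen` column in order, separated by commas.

NULL, Diego, Mira, Sven, Farah, Bob, Sven, Farah, Vik

id=300: assignee=NULL, reviewer=NULL, fallback_owner=NULL (all NULL) → NULL
id=301: assignee=NULL, reviewer=Diego → Diego
id=302: assignee=Mira → Mira
id=303: assignee=NULL, reviewer=Sven → Sven
id=304: assignee=Farah → Farah
id=305: assignee=Bob → Bob
id=306: assignee=Sven → Sven
id=307: assignee=NULL, reviewer=Farah → Farah
id=308: assignee=NULL, reviewer=Vik → Vik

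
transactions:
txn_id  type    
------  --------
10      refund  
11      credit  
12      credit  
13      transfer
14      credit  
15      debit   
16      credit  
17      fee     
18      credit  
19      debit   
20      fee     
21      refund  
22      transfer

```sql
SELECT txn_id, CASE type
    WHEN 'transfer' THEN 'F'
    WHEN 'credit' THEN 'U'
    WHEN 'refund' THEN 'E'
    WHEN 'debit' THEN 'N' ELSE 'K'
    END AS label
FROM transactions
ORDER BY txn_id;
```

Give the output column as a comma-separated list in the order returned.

E, U, U, F, U, N, U, K, U, N, K, E, F

txn_id=10: type='refund' → E
txn_id=11: type='credit' → U
txn_id=12: type='credit' → U
txn_id=13: type='transfer' → F
txn_id=14: type='credit' → U
txn_id=15: type='debit' → N
txn_id=16: type='credit' → U
txn_id=17: ELSE → K
txn_id=18: type='credit' → U
txn_id=19: type='debit' → N
txn_id=20: ELSE → K
txn_id=21: type='refund' → E
txn_id=22: type='transfer' → F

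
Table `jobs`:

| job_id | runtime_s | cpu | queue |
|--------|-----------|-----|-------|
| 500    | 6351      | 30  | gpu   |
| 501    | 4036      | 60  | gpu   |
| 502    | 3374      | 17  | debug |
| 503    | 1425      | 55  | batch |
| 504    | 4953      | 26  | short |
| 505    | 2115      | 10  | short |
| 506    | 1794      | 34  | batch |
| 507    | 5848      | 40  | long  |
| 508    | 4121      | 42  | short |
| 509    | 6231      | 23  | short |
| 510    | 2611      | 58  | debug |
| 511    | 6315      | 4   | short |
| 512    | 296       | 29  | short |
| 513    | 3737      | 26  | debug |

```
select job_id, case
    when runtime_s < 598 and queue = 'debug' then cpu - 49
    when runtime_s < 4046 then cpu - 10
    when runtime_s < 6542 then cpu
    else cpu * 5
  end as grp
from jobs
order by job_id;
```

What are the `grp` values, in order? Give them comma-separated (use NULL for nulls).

30, 50, 7, 45, 26, 0, 24, 40, 42, 23, 48, 4, 19, 16

job_id=500: runtime_s < 6542 → 30
job_id=501: runtime_s < 4046 → 50
job_id=502: runtime_s < 4046 → 7
job_id=503: runtime_s < 4046 → 45
job_id=504: runtime_s < 6542 → 26
job_id=505: runtime_s < 4046 → 0
job_id=506: runtime_s < 4046 → 24
job_id=507: runtime_s < 6542 → 40
job_id=508: runtime_s < 6542 → 42
job_id=509: runtime_s < 6542 → 23
job_id=510: runtime_s < 4046 → 48
job_id=511: runtime_s < 6542 → 4
job_id=512: runtime_s < 4046 → 19
job_id=513: runtime_s < 4046 → 16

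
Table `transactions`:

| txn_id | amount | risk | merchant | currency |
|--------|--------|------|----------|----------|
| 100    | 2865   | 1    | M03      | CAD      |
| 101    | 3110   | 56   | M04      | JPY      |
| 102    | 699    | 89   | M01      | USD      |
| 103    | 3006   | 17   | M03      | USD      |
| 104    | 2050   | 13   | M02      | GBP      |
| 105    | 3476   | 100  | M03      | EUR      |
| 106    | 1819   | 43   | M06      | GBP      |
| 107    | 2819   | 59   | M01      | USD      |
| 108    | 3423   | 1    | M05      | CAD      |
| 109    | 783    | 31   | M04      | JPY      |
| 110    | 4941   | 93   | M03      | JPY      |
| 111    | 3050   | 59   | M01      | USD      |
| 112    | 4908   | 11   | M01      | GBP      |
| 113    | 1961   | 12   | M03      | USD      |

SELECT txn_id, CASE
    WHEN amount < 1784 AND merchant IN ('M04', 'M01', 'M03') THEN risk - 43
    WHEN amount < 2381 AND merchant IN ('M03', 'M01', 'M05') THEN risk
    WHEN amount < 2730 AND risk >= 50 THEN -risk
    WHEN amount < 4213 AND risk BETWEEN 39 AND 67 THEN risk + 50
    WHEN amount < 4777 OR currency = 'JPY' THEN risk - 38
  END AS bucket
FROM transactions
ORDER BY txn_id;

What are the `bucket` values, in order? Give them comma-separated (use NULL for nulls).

txn_id=100: amount < 4777 OR currency = 'JPY' → -37
txn_id=101: amount < 4213 AND risk BETWEEN 39 AND 67 → 106
txn_id=102: amount < 1784 AND merchant IN ('M04', 'M01', 'M03') → 46
txn_id=103: amount < 4777 OR currency = 'JPY' → -21
txn_id=104: amount < 4777 OR currency = 'JPY' → -25
txn_id=105: amount < 4777 OR currency = 'JPY' → 62
txn_id=106: amount < 4213 AND risk BETWEEN 39 AND 67 → 93
txn_id=107: amount < 4213 AND risk BETWEEN 39 AND 67 → 109
txn_id=108: amount < 4777 OR currency = 'JPY' → -37
txn_id=109: amount < 1784 AND merchant IN ('M04', 'M01', 'M03') → -12
txn_id=110: amount < 4777 OR currency = 'JPY' → 55
txn_id=111: amount < 4213 AND risk BETWEEN 39 AND 67 → 109
txn_id=112: (no match → NULL) → NULL
txn_id=113: amount < 2381 AND merchant IN ('M03', 'M01', 'M05') → 12

-37, 106, 46, -21, -25, 62, 93, 109, -37, -12, 55, 109, NULL, 12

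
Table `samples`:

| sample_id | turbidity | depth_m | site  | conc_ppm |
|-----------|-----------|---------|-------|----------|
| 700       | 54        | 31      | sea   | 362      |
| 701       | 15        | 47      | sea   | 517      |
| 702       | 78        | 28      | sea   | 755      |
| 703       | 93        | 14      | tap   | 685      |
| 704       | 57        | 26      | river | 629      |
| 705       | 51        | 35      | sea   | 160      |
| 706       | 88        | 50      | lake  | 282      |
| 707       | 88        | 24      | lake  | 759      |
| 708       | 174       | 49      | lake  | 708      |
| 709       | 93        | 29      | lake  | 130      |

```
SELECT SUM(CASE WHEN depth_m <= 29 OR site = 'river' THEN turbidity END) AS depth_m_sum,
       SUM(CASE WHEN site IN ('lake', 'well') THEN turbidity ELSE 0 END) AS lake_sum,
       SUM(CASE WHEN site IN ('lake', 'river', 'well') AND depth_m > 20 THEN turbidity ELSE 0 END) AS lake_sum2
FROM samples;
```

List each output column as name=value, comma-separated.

[depth_m_sum: depth_m <= 29 OR site = 'river']
sample_id=700: ✗
sample_id=701: ✗
sample_id=702: ✓ → 78
sample_id=703: ✓ → 93
sample_id=704: ✓ → 57
sample_id=705: ✗
sample_id=706: ✗
sample_id=707: ✓ → 88
sample_id=708: ✗
sample_id=709: ✓ → 93
depth_m_sum = 78 + 93 + 57 + 88 + 93 = 409
—
[lake_sum: site IN ('lake', 'well')]
sample_id=700: ✗
sample_id=701: ✗
sample_id=702: ✗
sample_id=703: ✗
sample_id=704: ✗
sample_id=705: ✗
sample_id=706: ✓ → 88
sample_id=707: ✓ → 88
sample_id=708: ✓ → 174
sample_id=709: ✓ → 93
lake_sum = 88 + 88 + 174 + 93 = 443
—
[lake_sum2: site IN ('lake', 'river', 'well') AND depth_m > 20]
sample_id=700: ✗
sample_id=701: ✗
sample_id=702: ✗
sample_id=703: ✗
sample_id=704: ✓ → 57
sample_id=705: ✗
sample_id=706: ✓ → 88
sample_id=707: ✓ → 88
sample_id=708: ✓ → 174
sample_id=709: ✓ → 93
lake_sum2 = 57 + 88 + 88 + 174 + 93 = 500

depth_m_sum=409, lake_sum=443, lake_sum2=500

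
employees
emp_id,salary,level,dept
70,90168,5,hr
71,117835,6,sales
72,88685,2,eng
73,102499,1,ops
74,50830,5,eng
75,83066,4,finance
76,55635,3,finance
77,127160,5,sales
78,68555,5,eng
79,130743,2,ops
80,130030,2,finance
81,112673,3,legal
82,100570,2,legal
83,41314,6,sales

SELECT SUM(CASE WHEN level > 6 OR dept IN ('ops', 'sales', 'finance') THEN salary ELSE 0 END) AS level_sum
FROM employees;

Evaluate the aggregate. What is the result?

emp_id=70: ✗
emp_id=71: ✓ → 117835
emp_id=72: ✗
emp_id=73: ✓ → 102499
emp_id=74: ✗
emp_id=75: ✓ → 83066
emp_id=76: ✓ → 55635
emp_id=77: ✓ → 127160
emp_id=78: ✗
emp_id=79: ✓ → 130743
emp_id=80: ✓ → 130030
emp_id=81: ✗
emp_id=82: ✗
emp_id=83: ✓ → 41314
level_sum = 117835 + 102499 + 83066 + 55635 + 127160 + 130743 + 130030 + 41314 = 788282

788282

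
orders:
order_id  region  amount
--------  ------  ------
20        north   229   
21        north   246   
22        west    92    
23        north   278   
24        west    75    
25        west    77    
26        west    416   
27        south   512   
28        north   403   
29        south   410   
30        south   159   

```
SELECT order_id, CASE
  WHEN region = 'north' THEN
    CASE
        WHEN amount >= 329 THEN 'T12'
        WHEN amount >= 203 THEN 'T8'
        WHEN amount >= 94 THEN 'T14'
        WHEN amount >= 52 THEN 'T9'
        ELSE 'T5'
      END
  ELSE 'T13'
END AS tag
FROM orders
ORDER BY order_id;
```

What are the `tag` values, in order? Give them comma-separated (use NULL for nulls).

order_id=20: region='north' → inner[amount >= 203] → T8
order_id=21: region='north' → inner[amount >= 203] → T8
order_id=22: region='west' → outer ELSE → T13
order_id=23: region='north' → inner[amount >= 203] → T8
order_id=24: region='west' → outer ELSE → T13
order_id=25: region='west' → outer ELSE → T13
order_id=26: region='west' → outer ELSE → T13
order_id=27: region='south' → outer ELSE → T13
order_id=28: region='north' → inner[amount >= 329] → T12
order_id=29: region='south' → outer ELSE → T13
order_id=30: region='south' → outer ELSE → T13

T8, T8, T13, T8, T13, T13, T13, T13, T12, T13, T13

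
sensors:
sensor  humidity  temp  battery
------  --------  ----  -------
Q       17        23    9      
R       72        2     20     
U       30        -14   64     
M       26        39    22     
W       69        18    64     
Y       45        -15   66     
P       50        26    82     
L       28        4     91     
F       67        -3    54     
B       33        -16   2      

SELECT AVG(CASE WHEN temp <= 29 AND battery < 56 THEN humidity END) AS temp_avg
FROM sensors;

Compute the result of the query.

47.25

sensor=Q: ✓ → 17
sensor=R: ✓ → 72
sensor=U: ✗
sensor=M: ✗
sensor=W: ✗
sensor=Y: ✗
sensor=P: ✗
sensor=L: ✗
sensor=F: ✓ → 67
sensor=B: ✓ → 33
temp_avg = (17 + 72 + 67 + 33) / 4 = 47.25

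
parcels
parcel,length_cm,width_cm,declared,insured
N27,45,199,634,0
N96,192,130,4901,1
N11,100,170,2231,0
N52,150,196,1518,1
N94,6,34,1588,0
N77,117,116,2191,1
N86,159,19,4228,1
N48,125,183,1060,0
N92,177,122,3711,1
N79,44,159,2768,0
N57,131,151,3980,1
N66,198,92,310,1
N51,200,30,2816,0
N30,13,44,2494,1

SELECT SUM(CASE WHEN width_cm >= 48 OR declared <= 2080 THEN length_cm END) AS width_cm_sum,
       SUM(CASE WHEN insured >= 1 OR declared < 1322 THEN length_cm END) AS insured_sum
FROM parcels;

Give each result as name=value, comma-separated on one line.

[width_cm_sum: width_cm >= 48 OR declared <= 2080]
parcel=N27: ✓ → 45
parcel=N96: ✓ → 192
parcel=N11: ✓ → 100
parcel=N52: ✓ → 150
parcel=N94: ✓ → 6
parcel=N77: ✓ → 117
parcel=N86: ✗
parcel=N48: ✓ → 125
parcel=N92: ✓ → 177
parcel=N79: ✓ → 44
parcel=N57: ✓ → 131
parcel=N66: ✓ → 198
parcel=N51: ✗
parcel=N30: ✗
width_cm_sum = 45 + 192 + 100 + 150 + 6 + 117 + 125 + 177 + 44 + 131 + 198 = 1285
—
[insured_sum: insured >= 1 OR declared < 1322]
parcel=N27: ✓ → 45
parcel=N96: ✓ → 192
parcel=N11: ✗
parcel=N52: ✓ → 150
parcel=N94: ✗
parcel=N77: ✓ → 117
parcel=N86: ✓ → 159
parcel=N48: ✓ → 125
parcel=N92: ✓ → 177
parcel=N79: ✗
parcel=N57: ✓ → 131
parcel=N66: ✓ → 198
parcel=N51: ✗
parcel=N30: ✓ → 13
insured_sum = 45 + 192 + 150 + 117 + 159 + 125 + 177 + 131 + 198 + 13 = 1307

width_cm_sum=1285, insured_sum=1307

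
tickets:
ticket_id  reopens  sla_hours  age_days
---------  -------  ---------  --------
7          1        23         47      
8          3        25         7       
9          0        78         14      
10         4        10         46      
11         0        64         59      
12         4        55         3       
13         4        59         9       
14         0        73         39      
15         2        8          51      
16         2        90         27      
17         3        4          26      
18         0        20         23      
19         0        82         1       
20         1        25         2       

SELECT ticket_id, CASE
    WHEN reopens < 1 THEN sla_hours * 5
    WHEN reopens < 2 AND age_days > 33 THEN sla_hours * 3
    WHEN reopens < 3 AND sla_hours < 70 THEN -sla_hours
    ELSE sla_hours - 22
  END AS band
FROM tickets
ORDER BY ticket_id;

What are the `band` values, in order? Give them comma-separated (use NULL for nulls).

ticket_id=7: reopens < 2 AND age_days > 33 → 69
ticket_id=8: ELSE → 3
ticket_id=9: reopens < 1 → 390
ticket_id=10: ELSE → -12
ticket_id=11: reopens < 1 → 320
ticket_id=12: ELSE → 33
ticket_id=13: ELSE → 37
ticket_id=14: reopens < 1 → 365
ticket_id=15: reopens < 3 AND sla_hours < 70 → -8
ticket_id=16: ELSE → 68
ticket_id=17: ELSE → -18
ticket_id=18: reopens < 1 → 100
ticket_id=19: reopens < 1 → 410
ticket_id=20: reopens < 3 AND sla_hours < 70 → -25

69, 3, 390, -12, 320, 33, 37, 365, -8, 68, -18, 100, 410, -25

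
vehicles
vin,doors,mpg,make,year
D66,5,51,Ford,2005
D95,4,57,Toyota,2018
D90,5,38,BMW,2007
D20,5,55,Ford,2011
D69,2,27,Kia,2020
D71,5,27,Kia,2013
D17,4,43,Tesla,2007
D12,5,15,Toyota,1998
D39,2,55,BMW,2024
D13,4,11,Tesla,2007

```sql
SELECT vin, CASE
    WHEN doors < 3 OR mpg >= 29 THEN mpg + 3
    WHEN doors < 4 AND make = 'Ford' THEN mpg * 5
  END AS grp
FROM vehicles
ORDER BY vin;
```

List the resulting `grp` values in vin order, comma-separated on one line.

vin=D12: (no match → NULL) → NULL
vin=D13: (no match → NULL) → NULL
vin=D17: doors < 3 OR mpg >= 29 → 46
vin=D20: doors < 3 OR mpg >= 29 → 58
vin=D39: doors < 3 OR mpg >= 29 → 58
vin=D66: doors < 3 OR mpg >= 29 → 54
vin=D69: doors < 3 OR mpg >= 29 → 30
vin=D71: (no match → NULL) → NULL
vin=D90: doors < 3 OR mpg >= 29 → 41
vin=D95: doors < 3 OR mpg >= 29 → 60

NULL, NULL, 46, 58, 58, 54, 30, NULL, 41, 60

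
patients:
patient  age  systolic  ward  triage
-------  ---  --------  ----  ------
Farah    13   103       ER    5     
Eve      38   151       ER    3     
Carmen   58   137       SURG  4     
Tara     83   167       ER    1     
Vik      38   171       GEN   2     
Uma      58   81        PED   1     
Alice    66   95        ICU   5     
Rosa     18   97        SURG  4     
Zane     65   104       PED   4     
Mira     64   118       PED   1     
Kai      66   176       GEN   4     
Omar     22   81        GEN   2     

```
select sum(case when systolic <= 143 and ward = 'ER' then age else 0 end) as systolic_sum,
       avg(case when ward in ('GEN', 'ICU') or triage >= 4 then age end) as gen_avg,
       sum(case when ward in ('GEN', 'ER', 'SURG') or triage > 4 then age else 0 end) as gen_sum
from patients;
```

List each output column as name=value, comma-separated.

systolic_sum=13, gen_avg=43.25, gen_sum=402

[systolic_sum: systolic <= 143 and ward = 'ER']
patient=Farah: ✓ → 13
patient=Eve: ✗
patient=Carmen: ✗
patient=Tara: ✗
patient=Vik: ✗
patient=Uma: ✗
patient=Alice: ✗
patient=Rosa: ✗
patient=Zane: ✗
patient=Mira: ✗
patient=Kai: ✗
patient=Omar: ✗
systolic_sum = 13
—
[gen_avg: ward in ('GEN', 'ICU') or triage >= 4]
patient=Farah: ✓ → 13
patient=Eve: ✗
patient=Carmen: ✓ → 58
patient=Tara: ✗
patient=Vik: ✓ → 38
patient=Uma: ✗
patient=Alice: ✓ → 66
patient=Rosa: ✓ → 18
patient=Zane: ✓ → 65
patient=Mira: ✗
patient=Kai: ✓ → 66
patient=Omar: ✓ → 22
gen_avg = (13 + 58 + 38 + 66 + 18 + 65 + 66 + 22) / 8 = 43.25
—
[gen_sum: ward in ('GEN', 'ER', 'SURG') or triage > 4]
patient=Farah: ✓ → 13
patient=Eve: ✓ → 38
patient=Carmen: ✓ → 58
patient=Tara: ✓ → 83
patient=Vik: ✓ → 38
patient=Uma: ✗
patient=Alice: ✓ → 66
patient=Rosa: ✓ → 18
patient=Zane: ✗
patient=Mira: ✗
patient=Kai: ✓ → 66
patient=Omar: ✓ → 22
gen_sum = 13 + 38 + 58 + 83 + 38 + 66 + 18 + 66 + 22 = 402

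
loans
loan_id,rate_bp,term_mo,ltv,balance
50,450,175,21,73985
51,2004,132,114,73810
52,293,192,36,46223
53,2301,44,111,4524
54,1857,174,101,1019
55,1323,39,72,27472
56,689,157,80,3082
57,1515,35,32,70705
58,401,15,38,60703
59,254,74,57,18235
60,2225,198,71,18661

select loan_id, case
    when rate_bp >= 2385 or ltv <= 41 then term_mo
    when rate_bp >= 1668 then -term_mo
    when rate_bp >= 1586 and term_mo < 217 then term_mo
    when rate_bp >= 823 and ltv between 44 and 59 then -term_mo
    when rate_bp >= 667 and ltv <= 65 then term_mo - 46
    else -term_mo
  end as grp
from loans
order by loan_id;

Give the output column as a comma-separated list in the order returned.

175, -132, 192, -44, -174, -39, -157, 35, 15, -74, -198

loan_id=50: rate_bp >= 2385 or ltv <= 41 → 175
loan_id=51: rate_bp >= 1668 → -132
loan_id=52: rate_bp >= 2385 or ltv <= 41 → 192
loan_id=53: rate_bp >= 1668 → -44
loan_id=54: rate_bp >= 1668 → -174
loan_id=55: ELSE → -39
loan_id=56: ELSE → -157
loan_id=57: rate_bp >= 2385 or ltv <= 41 → 35
loan_id=58: rate_bp >= 2385 or ltv <= 41 → 15
loan_id=59: ELSE → -74
loan_id=60: rate_bp >= 1668 → -198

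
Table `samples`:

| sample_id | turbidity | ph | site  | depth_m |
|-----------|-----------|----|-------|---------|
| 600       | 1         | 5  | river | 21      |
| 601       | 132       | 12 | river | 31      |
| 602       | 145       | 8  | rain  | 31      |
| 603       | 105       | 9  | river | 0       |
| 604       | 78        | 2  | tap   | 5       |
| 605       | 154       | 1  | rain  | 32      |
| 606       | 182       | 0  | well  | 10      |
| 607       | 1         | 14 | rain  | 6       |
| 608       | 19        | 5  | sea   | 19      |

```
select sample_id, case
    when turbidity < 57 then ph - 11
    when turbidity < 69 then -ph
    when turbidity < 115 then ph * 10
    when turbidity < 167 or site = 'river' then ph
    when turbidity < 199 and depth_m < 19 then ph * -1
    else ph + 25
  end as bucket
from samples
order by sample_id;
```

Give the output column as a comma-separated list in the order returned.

sample_id=600: turbidity < 57 → -6
sample_id=601: turbidity < 167 or site = 'river' → 12
sample_id=602: turbidity < 167 or site = 'river' → 8
sample_id=603: turbidity < 115 → 90
sample_id=604: turbidity < 115 → 20
sample_id=605: turbidity < 167 or site = 'river' → 1
sample_id=606: turbidity < 199 and depth_m < 19 → 0
sample_id=607: turbidity < 57 → 3
sample_id=608: turbidity < 57 → -6

-6, 12, 8, 90, 20, 1, 0, 3, -6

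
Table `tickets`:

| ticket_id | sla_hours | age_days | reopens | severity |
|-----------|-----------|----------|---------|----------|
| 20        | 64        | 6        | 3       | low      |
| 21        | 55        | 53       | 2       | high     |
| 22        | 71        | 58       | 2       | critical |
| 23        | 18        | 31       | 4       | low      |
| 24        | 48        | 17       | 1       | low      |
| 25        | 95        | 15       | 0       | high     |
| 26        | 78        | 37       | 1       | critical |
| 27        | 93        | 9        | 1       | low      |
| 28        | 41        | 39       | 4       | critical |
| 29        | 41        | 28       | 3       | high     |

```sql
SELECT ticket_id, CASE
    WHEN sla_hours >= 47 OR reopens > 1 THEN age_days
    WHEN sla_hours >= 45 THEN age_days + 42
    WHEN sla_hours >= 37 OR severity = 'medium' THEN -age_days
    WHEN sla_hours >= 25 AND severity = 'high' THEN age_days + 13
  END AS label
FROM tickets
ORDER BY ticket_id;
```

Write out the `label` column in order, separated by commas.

ticket_id=20: sla_hours >= 47 OR reopens > 1 → 6
ticket_id=21: sla_hours >= 47 OR reopens > 1 → 53
ticket_id=22: sla_hours >= 47 OR reopens > 1 → 58
ticket_id=23: sla_hours >= 47 OR reopens > 1 → 31
ticket_id=24: sla_hours >= 47 OR reopens > 1 → 17
ticket_id=25: sla_hours >= 47 OR reopens > 1 → 15
ticket_id=26: sla_hours >= 47 OR reopens > 1 → 37
ticket_id=27: sla_hours >= 47 OR reopens > 1 → 9
ticket_id=28: sla_hours >= 47 OR reopens > 1 → 39
ticket_id=29: sla_hours >= 47 OR reopens > 1 → 28

6, 53, 58, 31, 17, 15, 37, 9, 39, 28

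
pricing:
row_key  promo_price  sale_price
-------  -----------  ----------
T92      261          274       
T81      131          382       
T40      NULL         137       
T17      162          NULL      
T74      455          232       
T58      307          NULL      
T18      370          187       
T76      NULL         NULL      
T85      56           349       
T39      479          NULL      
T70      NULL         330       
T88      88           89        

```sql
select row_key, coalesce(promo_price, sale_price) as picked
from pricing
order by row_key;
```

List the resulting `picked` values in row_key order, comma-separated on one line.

162, 370, 479, 137, 307, 330, 455, NULL, 131, 56, 88, 261

row_key=T17: promo_price=162 → 162
row_key=T18: promo_price=370 → 370
row_key=T39: promo_price=479 → 479
row_key=T40: promo_price=NULL, sale_price=137 → 137
row_key=T58: promo_price=307 → 307
row_key=T70: promo_price=NULL, sale_price=330 → 330
row_key=T74: promo_price=455 → 455
row_key=T76: promo_price=NULL, sale_price=NULL (all NULL) → NULL
row_key=T81: promo_price=131 → 131
row_key=T85: promo_price=56 → 56
row_key=T88: promo_price=88 → 88
row_key=T92: promo_price=261 → 261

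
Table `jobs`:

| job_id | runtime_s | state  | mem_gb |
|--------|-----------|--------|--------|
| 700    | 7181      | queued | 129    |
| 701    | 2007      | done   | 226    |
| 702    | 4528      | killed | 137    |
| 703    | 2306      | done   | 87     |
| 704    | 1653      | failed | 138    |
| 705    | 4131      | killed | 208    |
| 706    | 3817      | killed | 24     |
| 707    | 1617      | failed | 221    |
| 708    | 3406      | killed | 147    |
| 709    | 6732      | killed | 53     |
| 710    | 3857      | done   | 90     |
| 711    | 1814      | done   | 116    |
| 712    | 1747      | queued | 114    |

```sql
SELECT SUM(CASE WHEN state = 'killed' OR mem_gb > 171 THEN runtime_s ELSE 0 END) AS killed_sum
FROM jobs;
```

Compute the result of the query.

job_id=700: ✗
job_id=701: ✓ → 2007
job_id=702: ✓ → 4528
job_id=703: ✗
job_id=704: ✗
job_id=705: ✓ → 4131
job_id=706: ✓ → 3817
job_id=707: ✓ → 1617
job_id=708: ✓ → 3406
job_id=709: ✓ → 6732
job_id=710: ✗
job_id=711: ✗
job_id=712: ✗
killed_sum = 2007 + 4528 + 4131 + 3817 + 1617 + 3406 + 6732 = 26238

26238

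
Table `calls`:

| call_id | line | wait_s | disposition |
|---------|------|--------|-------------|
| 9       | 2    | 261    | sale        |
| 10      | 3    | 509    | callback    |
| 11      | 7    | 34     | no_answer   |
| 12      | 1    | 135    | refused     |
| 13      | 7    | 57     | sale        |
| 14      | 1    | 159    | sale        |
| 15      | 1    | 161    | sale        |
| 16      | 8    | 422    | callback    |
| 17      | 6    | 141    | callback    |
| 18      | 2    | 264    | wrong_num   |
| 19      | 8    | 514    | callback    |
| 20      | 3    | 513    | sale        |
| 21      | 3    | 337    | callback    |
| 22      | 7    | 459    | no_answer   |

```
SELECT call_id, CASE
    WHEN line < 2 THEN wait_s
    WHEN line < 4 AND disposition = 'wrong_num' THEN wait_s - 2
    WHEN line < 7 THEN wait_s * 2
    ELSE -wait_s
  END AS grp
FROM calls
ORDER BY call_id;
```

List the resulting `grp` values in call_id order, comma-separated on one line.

522, 1018, -34, 135, -57, 159, 161, -422, 282, 262, -514, 1026, 674, -459

call_id=9: line < 7 → 522
call_id=10: line < 7 → 1018
call_id=11: ELSE → -34
call_id=12: line < 2 → 135
call_id=13: ELSE → -57
call_id=14: line < 2 → 159
call_id=15: line < 2 → 161
call_id=16: ELSE → -422
call_id=17: line < 7 → 282
call_id=18: line < 4 AND disposition = 'wrong_num' → 262
call_id=19: ELSE → -514
call_id=20: line < 7 → 1026
call_id=21: line < 7 → 674
call_id=22: ELSE → -459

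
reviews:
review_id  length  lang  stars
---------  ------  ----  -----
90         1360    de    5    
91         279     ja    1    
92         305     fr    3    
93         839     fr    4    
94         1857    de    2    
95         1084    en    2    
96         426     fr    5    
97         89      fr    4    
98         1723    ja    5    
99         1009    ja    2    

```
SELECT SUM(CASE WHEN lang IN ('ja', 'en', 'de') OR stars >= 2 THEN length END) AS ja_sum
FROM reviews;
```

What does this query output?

review_id=90: ✓ → 1360
review_id=91: ✓ → 279
review_id=92: ✓ → 305
review_id=93: ✓ → 839
review_id=94: ✓ → 1857
review_id=95: ✓ → 1084
review_id=96: ✓ → 426
review_id=97: ✓ → 89
review_id=98: ✓ → 1723
review_id=99: ✓ → 1009
ja_sum = 1360 + 279 + 305 + 839 + 1857 + 1084 + 426 + 89 + 1723 + 1009 = 8971

8971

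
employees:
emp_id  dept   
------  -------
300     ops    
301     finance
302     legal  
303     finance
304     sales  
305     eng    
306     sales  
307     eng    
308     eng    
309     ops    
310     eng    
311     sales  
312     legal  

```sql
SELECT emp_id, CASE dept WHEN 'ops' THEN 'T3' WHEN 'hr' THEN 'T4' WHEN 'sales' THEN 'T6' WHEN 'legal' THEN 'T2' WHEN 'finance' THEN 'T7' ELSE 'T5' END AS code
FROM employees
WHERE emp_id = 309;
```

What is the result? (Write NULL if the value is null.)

T3

emp_id = 309: dept=ops.
dept='ops' → true → T3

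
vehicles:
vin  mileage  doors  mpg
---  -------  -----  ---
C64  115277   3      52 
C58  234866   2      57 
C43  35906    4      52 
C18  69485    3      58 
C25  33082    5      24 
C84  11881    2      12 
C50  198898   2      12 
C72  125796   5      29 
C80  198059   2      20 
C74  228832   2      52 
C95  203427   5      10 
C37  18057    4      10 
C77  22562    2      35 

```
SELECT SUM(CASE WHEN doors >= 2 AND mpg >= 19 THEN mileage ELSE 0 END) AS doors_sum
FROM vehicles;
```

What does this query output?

vin=C64: ✓ → 115277
vin=C58: ✓ → 234866
vin=C43: ✓ → 35906
vin=C18: ✓ → 69485
vin=C25: ✓ → 33082
vin=C84: ✗
vin=C50: ✗
vin=C72: ✓ → 125796
vin=C80: ✓ → 198059
vin=C74: ✓ → 228832
vin=C95: ✗
vin=C37: ✗
vin=C77: ✓ → 22562
doors_sum = 115277 + 234866 + 35906 + 69485 + 33082 + 125796 + 198059 + 228832 + 22562 = 1063865

1063865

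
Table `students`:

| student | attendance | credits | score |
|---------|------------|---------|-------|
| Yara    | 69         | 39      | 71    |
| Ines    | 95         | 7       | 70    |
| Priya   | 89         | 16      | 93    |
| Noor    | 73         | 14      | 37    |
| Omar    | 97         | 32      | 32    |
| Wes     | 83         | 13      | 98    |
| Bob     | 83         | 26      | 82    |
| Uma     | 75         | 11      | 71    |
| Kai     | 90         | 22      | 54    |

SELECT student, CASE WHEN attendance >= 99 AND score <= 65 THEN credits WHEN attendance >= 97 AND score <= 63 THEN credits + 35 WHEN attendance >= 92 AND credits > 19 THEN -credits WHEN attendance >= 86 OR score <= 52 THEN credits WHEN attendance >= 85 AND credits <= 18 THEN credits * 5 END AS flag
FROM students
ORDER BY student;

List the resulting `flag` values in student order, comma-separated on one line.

student=Bob: (no match → NULL) → NULL
student=Ines: attendance >= 86 OR score <= 52 → 7
student=Kai: attendance >= 86 OR score <= 52 → 22
student=Noor: attendance >= 86 OR score <= 52 → 14
student=Omar: attendance >= 97 AND score <= 63 → 67
student=Priya: attendance >= 86 OR score <= 52 → 16
student=Uma: (no match → NULL) → NULL
student=Wes: (no match → NULL) → NULL
student=Yara: (no match → NULL) → NULL

NULL, 7, 22, 14, 67, 16, NULL, NULL, NULL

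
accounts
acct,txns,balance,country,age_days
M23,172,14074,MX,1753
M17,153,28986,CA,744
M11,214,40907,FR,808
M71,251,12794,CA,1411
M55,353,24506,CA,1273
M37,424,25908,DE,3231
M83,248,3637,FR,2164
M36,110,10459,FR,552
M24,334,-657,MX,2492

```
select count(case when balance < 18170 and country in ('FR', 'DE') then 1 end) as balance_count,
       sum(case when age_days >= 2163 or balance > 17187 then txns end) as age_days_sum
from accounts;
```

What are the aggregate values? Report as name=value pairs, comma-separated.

balance_count=2, age_days_sum=1726

[balance_count: balance < 18170 and country in ('FR', 'DE')]
acct=M23: ✗
acct=M17: ✗
acct=M11: ✗
acct=M71: ✗
acct=M55: ✗
acct=M37: ✗
acct=M83: ✓ → 1
acct=M36: ✓ → 1
acct=M24: ✗
balance_count = COUNT(1, 1) = 2
—
[age_days_sum: age_days >= 2163 or balance > 17187]
acct=M23: ✗
acct=M17: ✓ → 153
acct=M11: ✓ → 214
acct=M71: ✗
acct=M55: ✓ → 353
acct=M37: ✓ → 424
acct=M83: ✓ → 248
acct=M36: ✗
acct=M24: ✓ → 334
age_days_sum = 153 + 214 + 353 + 424 + 248 + 334 = 1726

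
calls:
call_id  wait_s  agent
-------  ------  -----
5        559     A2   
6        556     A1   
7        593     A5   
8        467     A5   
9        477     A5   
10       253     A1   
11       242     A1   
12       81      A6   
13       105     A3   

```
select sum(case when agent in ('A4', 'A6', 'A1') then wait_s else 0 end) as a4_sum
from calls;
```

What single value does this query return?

call_id=5: ✗
call_id=6: ✓ → 556
call_id=7: ✗
call_id=8: ✗
call_id=9: ✗
call_id=10: ✓ → 253
call_id=11: ✓ → 242
call_id=12: ✓ → 81
call_id=13: ✗
a4_sum = 556 + 253 + 242 + 81 = 1132

1132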